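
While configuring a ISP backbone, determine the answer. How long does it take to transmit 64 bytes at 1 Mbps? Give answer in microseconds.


Given: packet = 64 bytes, bandwidth = 1 Mbps
Packet in bits = 64 * 8 = 512 bits
Bandwidth = 1 * 10^6 = 1000000 bps
Time = 512 / 1000000 seconds
Time in us = 512 * 10^6 / 1000000 = 512

512


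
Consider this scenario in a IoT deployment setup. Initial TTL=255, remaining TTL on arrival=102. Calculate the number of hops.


Given: initial TTL = 255, received TTL = 102
Hops = initial TTL - received TTL
Hops = 255 - 102 = 153

153


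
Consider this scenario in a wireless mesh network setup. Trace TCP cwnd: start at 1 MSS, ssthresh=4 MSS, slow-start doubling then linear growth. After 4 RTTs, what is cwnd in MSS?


RTT 0: cwnd = 1 MSS (initial)
RTT 1: cwnd = 2 MSS (slow start, doubled)
RTT 2: cwnd = 4 MSS (slow start, doubled)
RTT 3: cwnd = 5 MSS (congestion avoidance, +1)
RTT 4: cwnd = 6 MSS (congestion avoidance, +1)

6


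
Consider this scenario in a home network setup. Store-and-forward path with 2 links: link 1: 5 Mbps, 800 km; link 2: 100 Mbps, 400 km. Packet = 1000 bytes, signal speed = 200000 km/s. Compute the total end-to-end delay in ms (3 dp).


Packet = 1000 bytes = 8000 bits. Store-and-forward: sum (t_trans + t_prop) per link.
Link 1: t_trans = 8000/(5*10^6) s = 1.6000 ms; t_prop = 800/200000 s = 4.0000 ms; subtotal = 5.6000 ms
Link 2: t_trans = 8000/(100*10^6) s = 0.0800 ms; t_prop = 400/200000 s = 2.0000 ms; subtotal = 2.0800 ms
End-to-end = 5.6000 + 2.0800 = 7.6800 ms -> 7.680 ms (3 dp)

7.680


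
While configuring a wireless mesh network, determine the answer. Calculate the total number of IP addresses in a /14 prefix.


Given: CIDR prefix /14
Host bits = 32 - 14 = 18
Total addresses = 2^18 = 262144

262144


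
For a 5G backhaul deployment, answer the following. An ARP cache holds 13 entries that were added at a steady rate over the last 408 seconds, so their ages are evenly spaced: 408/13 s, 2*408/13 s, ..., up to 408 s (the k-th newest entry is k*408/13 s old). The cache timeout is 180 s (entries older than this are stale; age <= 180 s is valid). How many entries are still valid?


Ages are k * 408/13 s for k = 1..13 (spacing = 31.3846 s).
Entry k is valid iff k * 408/13 <= 180 iff k <= 13 * 180 / 408 = 5.7353
n_valid = floor(5.7353) = 5
(n_stale = 13 - 5 = 8)

5


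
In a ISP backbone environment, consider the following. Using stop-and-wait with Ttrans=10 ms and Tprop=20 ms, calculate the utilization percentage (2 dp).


Given: Ttrans = 10 ms, Tprop = 20 ms
RTT = 2 * Tprop = 2 * 20 = 40 ms
U = Ttrans / (Ttrans + RTT)
U = 10 / (10 + 40)
U = 10 / 50 = 0.2
U% = 20.00%

20.00


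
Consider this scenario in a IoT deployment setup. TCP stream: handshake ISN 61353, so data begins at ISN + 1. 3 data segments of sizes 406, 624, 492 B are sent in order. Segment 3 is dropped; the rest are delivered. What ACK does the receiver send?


SYN uses sequence number 61353; first data byte = ISN + 1 = 61354.
Segment 1: SEQ = 61354, len = 406 B, covers [61354, 61759]
Segment 2: SEQ = 61760, len = 624 B, covers [61760, 62383]
Segment 3: SEQ = 62384, len = 492 B, covers [62384, 62875] [LOST]
In-order data received: bytes [61354, 62383] (segments 1..2).
Segment 3 missing -> gap begins at byte 62384.
Cumulative ACK = next expected in-order byte = 61354 + 406 + 624 = 62384

62384


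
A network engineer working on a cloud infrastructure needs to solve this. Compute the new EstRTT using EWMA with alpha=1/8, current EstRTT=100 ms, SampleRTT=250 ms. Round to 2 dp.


Given: EstRTT = 100 ms, SampleRTT = 250 ms, alpha = 1/8
New EstRTT = (1 - alpha) * EstRTT + alpha * SampleRTT
(7/8) * 100 = 87.5
(1/8) * 250 = 31.25
New EstRTT = 87.5 + 31.25 = 118.75 ms -> 118.75 ms (2 dp)

118.75


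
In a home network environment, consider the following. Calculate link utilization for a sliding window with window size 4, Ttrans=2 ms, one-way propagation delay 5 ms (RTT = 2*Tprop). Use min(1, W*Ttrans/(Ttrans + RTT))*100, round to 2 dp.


Given: W = 4, Ttrans = 2 ms, RTT = 10 ms (= 2 * Tprop, Tprop = 5 ms)
Cycle time = Ttrans + RTT = 2 + 10 = 12 ms (first packet sent until its ACK returns)
W * Ttrans = 4 * 2 = 8 ms of sending per cycle
W * Ttrans / (Ttrans + RTT) = 8 / 12 = 0.666667
U = min(1, 0.666667) = 0.666667
U% = 66.67%

66.67


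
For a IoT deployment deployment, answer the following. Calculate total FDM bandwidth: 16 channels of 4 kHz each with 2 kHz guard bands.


Given: 16 channels, 4 kHz each, guard = 2 kHz
Channel bandwidth = 16 * 4 = 64 kHz
Guard bands = 15 gaps * 2 kHz = 30 kHz
Total = 64 + 30 = 94 kHz

94


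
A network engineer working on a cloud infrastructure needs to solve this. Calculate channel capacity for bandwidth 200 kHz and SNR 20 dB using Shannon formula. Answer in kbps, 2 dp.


Given: B = 200 kHz, SNR = 20 dB
SNR linear = 10^(20/10) = 100
1 + SNR = 101
log2(101) = 6.6582114828
C = 200 * 1000 * 6.6582114828 = 1331642.2966 bps
C = 1331.642297 kbps -> 1331.64 kbps (2 dp)

1331.64


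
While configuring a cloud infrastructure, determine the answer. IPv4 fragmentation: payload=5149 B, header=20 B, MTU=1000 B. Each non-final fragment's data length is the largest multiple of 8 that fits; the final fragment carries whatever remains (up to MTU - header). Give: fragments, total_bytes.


Max data per non-final fragment = floor((MTU - header)/8)*8 = floor((1000 - 20)/8)*8 = floor(980/8)*8 = 976 B
Final fragment needs no 8-byte alignment: it can carry up to MTU - header = 980 B
Non-final fragments needed = ceil((payload - 980) / 976) = ceil(4169/976) = ceil(4.2715) = 5
Number of fragments = 5 + 1 = 6
Fragment sizes (data): 5 * 976 B + 269 B (last, 269 <= 980 OK)
Total bytes sent = payload + n_frags * header = 5149 + 6*20 = 5149 + 120 = 5269 B

6, 5269


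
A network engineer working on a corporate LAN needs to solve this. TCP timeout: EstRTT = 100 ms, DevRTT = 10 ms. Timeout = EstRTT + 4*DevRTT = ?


Given: EstRTT = 100 ms, DevRTT = 10 ms
Timeout = EstRTT + 4 * DevRTT
4 * DevRTT = 4 * 10 = 40
Timeout = 100 + 40 = 140 ms

140


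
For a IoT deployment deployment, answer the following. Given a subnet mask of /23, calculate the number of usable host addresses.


Given: subnet mask /23
Host bits = 32 - 23 = 9
Total addresses = 2^9 = 512
Usable hosts = 512 - 2 (network + broadcast) = 510

510


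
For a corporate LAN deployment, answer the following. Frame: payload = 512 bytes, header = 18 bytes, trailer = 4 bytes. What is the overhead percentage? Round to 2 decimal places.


Given: payload = 512 B, header = 18 B, trailer = 4 B
Overhead bytes = header + trailer = 18 + 4 = 22
Total frame = payload + overhead = 512 + 22 = 534
Overhead % = 22 / 534 * 100 = 4.1199% -> 4.12% (2 dp)

4.12


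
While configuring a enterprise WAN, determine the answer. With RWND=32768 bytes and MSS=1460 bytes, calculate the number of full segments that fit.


Given: RWND = 32768 bytes, MSS = 1460 bytes
Full segments = floor(RWND / MSS)
Full segments = floor(32768 / 1460)
Full segments = floor(22.4438) = 22

22


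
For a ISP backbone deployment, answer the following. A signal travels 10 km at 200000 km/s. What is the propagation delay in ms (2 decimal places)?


Given: distance = 10 km, speed = 200000 km/s
Delay = distance / speed = 10 / 200000 seconds
Delay in ms = 10 * 1000 / 200000
Delay = 0.0500 ms
Rounded to 2 dp = 0.05 ms

0.05


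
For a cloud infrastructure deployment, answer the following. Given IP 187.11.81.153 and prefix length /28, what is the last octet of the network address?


Given: IP = 187.11.81.153, prefix = /28
Subnet mask = 255.255.255.240
Last octet of IP: 153
Last octet of mask: 240
Network last octet = 153 AND 240 = 144

144


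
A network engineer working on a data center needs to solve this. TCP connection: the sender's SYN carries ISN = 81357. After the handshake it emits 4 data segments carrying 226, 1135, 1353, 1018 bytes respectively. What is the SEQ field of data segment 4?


The SYN occupies sequence number ISN = 81357, so the first data byte is ISN + 1 = 81358.
SEQ of data segment i = (ISN + 1) + sum of payload sizes of segments 1..i-1.
Segment 1: SEQ = 81358, payload = 226 bytes
Segment 2: SEQ = 81584, payload = 1135 bytes
Segment 3: SEQ = 82719, payload = 1353 bytes
Segment 4: SEQ = 84072, payload = 1018 bytes
SEQ of segment 4 = 81358 + 226 + 1135 + 1353 = 84072

84072


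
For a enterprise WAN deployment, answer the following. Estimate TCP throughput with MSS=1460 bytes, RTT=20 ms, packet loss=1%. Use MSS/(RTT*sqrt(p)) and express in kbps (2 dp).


Given: MSS = 1460 bytes, RTT = 20 ms, loss = 1%
RTT in seconds = 20 / 1000 = 0.02
Loss rate = 1% = 0.01
sqrt(loss) = sqrt(0.01) = 0.1
Throughput (bytes/s) = 1460 / (0.02 * 0.1) = 730000.0000
Throughput (kbps) = 730000.0000 * 8 / 1000 = 5840.000000 -> 5840.00 kbps (2 dp)

5840.00


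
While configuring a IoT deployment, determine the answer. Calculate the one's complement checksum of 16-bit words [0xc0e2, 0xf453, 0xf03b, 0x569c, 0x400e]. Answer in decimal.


Given words: [0xc0e2, 0xf453, 0xf03b, 0x569c, 0x400e]
Step 1: Sum all words
Raw sum = 49378 + 62547 + 61499 + 22172 + 16398 = 211994
Step 2: Fold carry: (15386 + 3) = 15389
One's complement = ~15389 & 0xFFFF = 50146

50146


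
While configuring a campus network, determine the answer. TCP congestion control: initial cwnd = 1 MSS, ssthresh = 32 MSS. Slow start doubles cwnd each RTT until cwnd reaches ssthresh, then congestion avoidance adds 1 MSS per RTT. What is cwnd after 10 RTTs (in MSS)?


RTT 0: cwnd = 1 MSS (initial)
RTT 1: cwnd = 2 MSS (slow start, doubled)
RTT 2: cwnd = 4 MSS (slow start, doubled)
RTT 3: cwnd = 8 MSS (slow start, doubled)
RTT 4: cwnd = 16 MSS (slow start, doubled)
RTT 5: cwnd = 32 MSS (slow start, doubled)
RTT 6: cwnd = 33 MSS (congestion avoidance, +1)
RTT 7: cwnd = 34 MSS (congestion avoidance, +1)
RTT 8: cwnd = 35 MSS (congestion avoidance, +1)
RTT 9: cwnd = 36 MSS (congestion avoidance, +1)
RTT 10: cwnd = 37 MSS (congestion avoidance, +1)

37


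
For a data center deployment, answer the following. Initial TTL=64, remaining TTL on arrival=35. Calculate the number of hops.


Given: initial TTL = 64, received TTL = 35
Hops = initial TTL - received TTL
Hops = 64 - 35 = 29

29


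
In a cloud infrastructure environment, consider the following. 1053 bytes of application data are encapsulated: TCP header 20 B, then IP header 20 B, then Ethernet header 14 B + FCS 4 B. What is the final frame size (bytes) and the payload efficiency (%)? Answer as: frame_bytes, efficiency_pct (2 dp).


TCP segment = 1053 + 20 = 1073 B
IP packet = 1073 + 20 = 1093 B
Ethernet frame = 1093 + 14 + 4 = 1111 B
Efficiency = app / frame = 1053 / 1111 = 0.947795 = 94.7795% -> 94.78% (2 dp)

1111, 94.78


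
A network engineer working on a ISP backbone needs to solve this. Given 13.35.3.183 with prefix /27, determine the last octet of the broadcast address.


Given: IP = 13.35.3.183, prefix = /27
Host bits = 32 - 27 = 5
Network last octet = 183 AND mask = 160
Host part size = 2^5 - 1 = 31
Broadcast last octet = 160 OR 31 = 191

191


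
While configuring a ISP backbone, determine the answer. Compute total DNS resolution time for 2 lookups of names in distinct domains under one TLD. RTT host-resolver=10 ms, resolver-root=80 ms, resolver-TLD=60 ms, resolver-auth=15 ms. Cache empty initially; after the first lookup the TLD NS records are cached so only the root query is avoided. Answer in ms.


Lookup 1 (cold cache): local + root + TLD + auth = 10 + 80 + 60 + 15 = 165 ms
Lookups 2..2 (TLD NS cached -> skip root; new domain -> still ask TLD and auth): local + TLD + auth = 10 + 60 + 15 = 85 ms each
Remaining 1 lookups: 1 * 85 = 85 ms
Total = 165 + 85 = 250 ms

250


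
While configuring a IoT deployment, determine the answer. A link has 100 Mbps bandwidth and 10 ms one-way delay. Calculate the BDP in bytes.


Given: bandwidth = 100 Mbps, delay = 10 ms
BDP in bits = 100 * 10^6 * 10 / 1000
BDP in bits = 1000000
BDP in bytes = 1000000 / 8 = 125000

125000


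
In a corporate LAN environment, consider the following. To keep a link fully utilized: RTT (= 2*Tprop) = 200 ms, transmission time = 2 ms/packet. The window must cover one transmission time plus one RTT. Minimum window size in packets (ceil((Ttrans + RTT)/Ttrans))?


Given: Ttrans = 2 ms, RTT = 200 ms (= 2 * Tprop, Tprop = 100 ms)
Time until first ACK returns = Ttrans + RTT = 2 + 200 = 202 ms
Need W * Ttrans >= Ttrans + RTT  ->  W >= (Ttrans + RTT) / Ttrans
(Ttrans + RTT) / Ttrans = 202 / 2 = 101
W_min = ceil(101) = 101

101


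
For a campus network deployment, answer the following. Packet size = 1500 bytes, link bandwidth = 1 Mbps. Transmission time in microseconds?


Given: packet = 1500 bytes, bandwidth = 1 Mbps
Packet in bits = 1500 * 8 = 12000 bits
Bandwidth = 1 * 10^6 = 1000000 bps
Time = 12000 / 1000000 seconds
Time in us = 12000 * 10^6 / 1000000 = 12000

12000


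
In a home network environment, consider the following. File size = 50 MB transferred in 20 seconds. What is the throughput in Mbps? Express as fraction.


Given: file = 50 MB, time = 20 s
File in Mb = 50 * 8 = 400 Mb
Throughput = 400 / 20 Mbps
Throughput = 20 Mbps

20


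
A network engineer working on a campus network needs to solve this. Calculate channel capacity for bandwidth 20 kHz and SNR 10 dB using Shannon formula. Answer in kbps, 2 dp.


Given: B = 20 kHz, SNR = 10 dB
SNR linear = 10^(10/10) = 10
1 + SNR = 11
log2(11) = 3.4594316186
C = 20 * 1000 * 3.4594316186 = 69188.6324 bps
C = 69.188632 kbps -> 69.19 kbps (2 dp)

69.19


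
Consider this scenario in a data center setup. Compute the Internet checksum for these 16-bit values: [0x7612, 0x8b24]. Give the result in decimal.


Given words: [0x7612, 0x8b24]
Step 1: Sum all words
Raw sum = 30226 + 35620 = 65846
Step 2: Fold carry: (310 + 1) = 311
One's complement = ~311 & 0xFFFF = 65224

65224


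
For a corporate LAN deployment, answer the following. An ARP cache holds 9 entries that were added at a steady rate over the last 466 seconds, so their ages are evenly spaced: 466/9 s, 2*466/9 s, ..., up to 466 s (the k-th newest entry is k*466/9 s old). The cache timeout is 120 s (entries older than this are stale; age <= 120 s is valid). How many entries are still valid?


Ages are k * 466/9 s for k = 1..9 (spacing = 51.7778 s).
Entry k is valid iff k * 466/9 <= 120 iff k <= 9 * 120 / 466 = 2.3176
n_valid = floor(2.3176) = 2
(n_stale = 9 - 2 = 7)

2


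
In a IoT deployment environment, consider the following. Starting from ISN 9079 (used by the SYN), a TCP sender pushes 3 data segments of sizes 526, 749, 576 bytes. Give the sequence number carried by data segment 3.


The SYN occupies sequence number ISN = 9079, so the first data byte is ISN + 1 = 9080.
SEQ of data segment i = (ISN + 1) + sum of payload sizes of segments 1..i-1.
Segment 1: SEQ = 9080, payload = 526 bytes
Segment 2: SEQ = 9606, payload = 749 bytes
Segment 3: SEQ = 10355, payload = 576 bytes
SEQ of segment 3 = 9080 + 526 + 749 = 10355

10355


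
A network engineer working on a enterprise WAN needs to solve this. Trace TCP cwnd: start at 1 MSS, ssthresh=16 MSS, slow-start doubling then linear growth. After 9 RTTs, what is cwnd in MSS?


RTT 0: cwnd = 1 MSS (initial)
RTT 1: cwnd = 2 MSS (slow start, doubled)
RTT 2: cwnd = 4 MSS (slow start, doubled)
RTT 3: cwnd = 8 MSS (slow start, doubled)
RTT 4: cwnd = 16 MSS (slow start, doubled)
RTT 5: cwnd = 17 MSS (congestion avoidance, +1)
RTT 6: cwnd = 18 MSS (congestion avoidance, +1)
RTT 7: cwnd = 19 MSS (congestion avoidance, +1)
RTT 8: cwnd = 20 MSS (congestion avoidance, +1)
RTT 9: cwnd = 21 MSS (congestion avoidance, +1)

21


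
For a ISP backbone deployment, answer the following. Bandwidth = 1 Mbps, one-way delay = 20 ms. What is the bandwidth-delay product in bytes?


Given: bandwidth = 1 Mbps, delay = 20 ms
BDP in bits = 1 * 10^6 * 20 / 1000
BDP in bits = 20000
BDP in bytes = 20000 / 8 = 2500

2500


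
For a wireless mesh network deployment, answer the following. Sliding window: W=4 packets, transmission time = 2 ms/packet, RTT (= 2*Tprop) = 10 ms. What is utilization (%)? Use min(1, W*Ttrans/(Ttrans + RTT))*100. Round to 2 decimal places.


Given: W = 4, Ttrans = 2 ms, RTT = 10 ms (= 2 * Tprop, Tprop = 5 ms)
Cycle time = Ttrans + RTT = 2 + 10 = 12 ms (first packet sent until its ACK returns)
W * Ttrans = 4 * 2 = 8 ms of sending per cycle
W * Ttrans / (Ttrans + RTT) = 8 / 12 = 0.666667
U = min(1, 0.666667) = 0.666667
U% = 66.67%

66.67


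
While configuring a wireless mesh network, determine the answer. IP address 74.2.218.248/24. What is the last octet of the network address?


Given: IP = 74.2.218.248, prefix = /24
Subnet mask = 255.255.255.0
Last octet of IP: 248
Last octet of mask: 0
Network last octet = 248 AND 0 = 0

0


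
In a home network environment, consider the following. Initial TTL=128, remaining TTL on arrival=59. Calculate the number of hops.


Given: initial TTL = 128, received TTL = 59
Hops = initial TTL - received TTL
Hops = 128 - 59 = 69

69


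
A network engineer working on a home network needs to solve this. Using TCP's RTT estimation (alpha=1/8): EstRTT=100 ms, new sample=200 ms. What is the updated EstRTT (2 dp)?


Given: EstRTT = 100 ms, SampleRTT = 200 ms, alpha = 1/8
New EstRTT = (1 - alpha) * EstRTT + alpha * SampleRTT
(7/8) * 100 = 87.5
(1/8) * 200 = 25
New EstRTT = 87.5 + 25 = 112.5 ms -> 112.50 ms (2 dp)

112.50


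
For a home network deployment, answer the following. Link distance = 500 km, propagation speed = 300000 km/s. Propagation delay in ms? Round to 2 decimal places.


Given: distance = 500 km, speed = 300000 km/s
Delay = distance / speed = 500 / 300000 seconds
Delay in ms = 500 * 1000 / 300000
Delay = 1.6667 ms
Rounded to 2 dp = 1.67 ms

1.67


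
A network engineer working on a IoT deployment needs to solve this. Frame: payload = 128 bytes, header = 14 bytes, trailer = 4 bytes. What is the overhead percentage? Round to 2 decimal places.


Given: payload = 128 B, header = 14 B, trailer = 4 B
Overhead bytes = header + trailer = 14 + 4 = 18
Total frame = payload + overhead = 128 + 18 = 146
Overhead % = 18 / 146 * 100 = 12.3288% -> 12.33% (2 dp)

12.33


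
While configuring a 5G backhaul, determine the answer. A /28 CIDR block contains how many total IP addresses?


Given: CIDR prefix /28
Host bits = 32 - 28 = 4
Total addresses = 2^4 = 16

16


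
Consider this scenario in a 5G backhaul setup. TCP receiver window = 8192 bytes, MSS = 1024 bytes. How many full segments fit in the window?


Given: RWND = 8192 bytes, MSS = 1024 bytes
Full segments = floor(RWND / MSS)
Full segments = floor(8192 / 1024)
Full segments = floor(8.0) = 8

8


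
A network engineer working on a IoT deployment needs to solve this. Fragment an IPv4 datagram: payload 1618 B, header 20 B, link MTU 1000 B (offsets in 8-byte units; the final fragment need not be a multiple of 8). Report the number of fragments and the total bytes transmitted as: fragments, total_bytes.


Max data per non-final fragment = floor((MTU - header)/8)*8 = floor((1000 - 20)/8)*8 = floor(980/8)*8 = 976 B
Final fragment needs no 8-byte alignment: it can carry up to MTU - header = 980 B
Non-final fragments needed = ceil((payload - 980) / 976) = ceil(638/976) = ceil(0.6537) = 1
Number of fragments = 1 + 1 = 2
Fragment sizes (data): 1 * 976 B + 642 B (last, 642 <= 980 OK)
Total bytes sent = payload + n_frags * header = 1618 + 2*20 = 1618 + 40 = 1658 B

2, 1658


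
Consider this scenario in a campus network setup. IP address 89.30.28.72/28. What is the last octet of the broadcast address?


Given: IP = 89.30.28.72, prefix = /28
Host bits = 32 - 28 = 4
Network last octet = 72 AND mask = 64
Host part size = 2^4 - 1 = 15
Broadcast last octet = 64 OR 15 = 79

79


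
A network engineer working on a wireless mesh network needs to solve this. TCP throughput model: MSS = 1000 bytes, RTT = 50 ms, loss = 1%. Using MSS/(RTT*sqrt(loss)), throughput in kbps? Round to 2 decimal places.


Given: MSS = 1000 bytes, RTT = 50 ms, loss = 1%
RTT in seconds = 50 / 1000 = 0.05
Loss rate = 1% = 0.01
sqrt(loss) = sqrt(0.01) = 0.1
Throughput (bytes/s) = 1000 / (0.05 * 0.1) = 200000.0000
Throughput (kbps) = 200000.0000 * 8 / 1000 = 1600.000000 -> 1600.00 kbps (2 dp)

1600.00


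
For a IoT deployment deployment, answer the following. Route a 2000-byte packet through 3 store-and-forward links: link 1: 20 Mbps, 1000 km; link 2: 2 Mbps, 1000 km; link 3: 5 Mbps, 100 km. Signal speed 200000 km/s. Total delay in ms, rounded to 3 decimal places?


Packet = 2000 bytes = 16000 bits. Store-and-forward: sum (t_trans + t_prop) per link.
Link 1: t_trans = 16000/(20*10^6) s = 0.8000 ms; t_prop = 1000/200000 s = 5.0000 ms; subtotal = 5.8000 ms
Link 2: t_trans = 16000/(2*10^6) s = 8.0000 ms; t_prop = 1000/200000 s = 5.0000 ms; subtotal = 13.0000 ms
Link 3: t_trans = 16000/(5*10^6) s = 3.2000 ms; t_prop = 100/200000 s = 0.5000 ms; subtotal = 3.7000 ms
End-to-end = 5.8000 + 13.0000 + 3.7000 = 22.5000 ms -> 22.500 ms (3 dp)

22.500


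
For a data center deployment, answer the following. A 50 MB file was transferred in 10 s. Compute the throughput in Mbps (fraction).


Given: file = 50 MB, time = 10 s
File in Mb = 50 * 8 = 400 Mb
Throughput = 400 / 10 Mbps
Throughput = 40 Mbps

40


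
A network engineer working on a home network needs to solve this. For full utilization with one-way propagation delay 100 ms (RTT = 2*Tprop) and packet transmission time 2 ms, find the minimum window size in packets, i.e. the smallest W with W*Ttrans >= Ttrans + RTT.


Given: Ttrans = 2 ms, RTT = 200 ms (= 2 * Tprop, Tprop = 100 ms)
Time until first ACK returns = Ttrans + RTT = 2 + 200 = 202 ms
Need W * Ttrans >= Ttrans + RTT  ->  W >= (Ttrans + RTT) / Ttrans
(Ttrans + RTT) / Ttrans = 202 / 2 = 101
W_min = ceil(101) = 101

101


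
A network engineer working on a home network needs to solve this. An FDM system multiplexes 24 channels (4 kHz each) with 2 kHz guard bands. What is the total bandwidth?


Given: 24 channels, 4 kHz each, guard = 2 kHz
Channel bandwidth = 24 * 4 = 96 kHz
Guard bands = 23 gaps * 2 kHz = 46 kHz
Total = 96 + 46 = 142 kHz

142


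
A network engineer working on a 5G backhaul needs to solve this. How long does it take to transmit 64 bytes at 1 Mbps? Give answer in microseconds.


Given: packet = 64 bytes, bandwidth = 1 Mbps
Packet in bits = 64 * 8 = 512 bits
Bandwidth = 1 * 10^6 = 1000000 bps
Time = 512 / 1000000 seconds
Time in us = 512 * 10^6 / 1000000 = 512

512


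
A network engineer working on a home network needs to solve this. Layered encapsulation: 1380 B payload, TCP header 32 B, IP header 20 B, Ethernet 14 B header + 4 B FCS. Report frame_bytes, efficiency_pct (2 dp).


TCP segment = 1380 + 32 = 1412 B
IP packet = 1412 + 20 = 1432 B
Ethernet frame = 1432 + 14 + 4 = 1450 B
Efficiency = app / frame = 1380 / 1450 = 0.951724 = 95.1724% -> 95.17% (2 dp)

1450, 95.17


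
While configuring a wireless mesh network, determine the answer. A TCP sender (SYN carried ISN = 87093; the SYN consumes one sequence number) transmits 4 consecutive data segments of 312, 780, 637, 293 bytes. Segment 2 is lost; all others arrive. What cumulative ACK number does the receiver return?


SYN uses sequence number 87093; first data byte = ISN + 1 = 87094.
Segment 1: SEQ = 87094, len = 312 B, covers [87094, 87405]
Segment 2: SEQ = 87406, len = 780 B, covers [87406, 88185] [LOST]
Segment 3: SEQ = 88186, len = 637 B, covers [88186, 88822]
Segment 4: SEQ = 88823, len = 293 B, covers [88823, 89115]
In-order data received: bytes [87094, 87405] (segments 1..1).
Segment 2 missing -> gap begins at byte 87406; later segments buffered out of order.
Cumulative ACK = next expected in-order byte = 87094 + 312 = 87406

87406


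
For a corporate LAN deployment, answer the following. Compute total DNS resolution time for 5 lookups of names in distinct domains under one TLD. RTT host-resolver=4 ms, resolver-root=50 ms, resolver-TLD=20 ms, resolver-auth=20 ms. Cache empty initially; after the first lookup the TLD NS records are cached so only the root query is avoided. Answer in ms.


Lookup 1 (cold cache): local + root + TLD + auth = 4 + 50 + 20 + 20 = 94 ms
Lookups 2..5 (TLD NS cached -> skip root; new domain -> still ask TLD and auth): local + TLD + auth = 4 + 20 + 20 = 44 ms each
Remaining 4 lookups: 4 * 44 = 176 ms
Total = 94 + 176 = 270 ms

270


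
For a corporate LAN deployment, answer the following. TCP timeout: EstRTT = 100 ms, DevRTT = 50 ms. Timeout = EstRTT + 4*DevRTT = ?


Given: EstRTT = 100 ms, DevRTT = 50 ms
Timeout = EstRTT + 4 * DevRTT
4 * DevRTT = 4 * 50 = 200
Timeout = 100 + 200 = 300 ms

300


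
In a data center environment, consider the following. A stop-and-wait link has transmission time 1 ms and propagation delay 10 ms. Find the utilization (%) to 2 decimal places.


Given: Ttrans = 1 ms, Tprop = 10 ms
RTT = 2 * Tprop = 2 * 10 = 20 ms
U = Ttrans / (Ttrans + RTT)
U = 1 / (1 + 20)
U = 1 / 21 = 0.047619
U% = 4.76%

4.76


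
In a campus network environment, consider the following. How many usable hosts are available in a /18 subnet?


Given: subnet mask /18
Host bits = 32 - 18 = 14
Total addresses = 2^14 = 16384
Usable hosts = 16384 - 2 (network + broadcast) = 16382

16382


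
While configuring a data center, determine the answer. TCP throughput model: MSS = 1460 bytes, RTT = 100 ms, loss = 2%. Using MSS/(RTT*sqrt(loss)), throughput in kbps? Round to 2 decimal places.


Given: MSS = 1460 bytes, RTT = 100 ms, loss = 2%
RTT in seconds = 100 / 1000 = 0.1
Loss rate = 2% = 0.02
sqrt(loss) = sqrt(0.02) = 0.141421356237
Throughput (bytes/s) = 1460 / (0.1 * 0.141421356237) = 103237.5901
Throughput (kbps) = 103237.5901 * 8 / 1000 = 825.900720 -> 825.90 kbps (2 dp)

825.90


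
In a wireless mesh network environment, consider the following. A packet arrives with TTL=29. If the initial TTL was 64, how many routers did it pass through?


Given: initial TTL = 64, received TTL = 29
Hops = initial TTL - received TTL
Hops = 64 - 29 = 35

35


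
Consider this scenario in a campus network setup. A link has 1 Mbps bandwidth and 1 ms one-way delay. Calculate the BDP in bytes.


Given: bandwidth = 1 Mbps, delay = 1 ms
BDP in bits = 1 * 10^6 * 1 / 1000
BDP in bits = 1000
BDP in bytes = 1000 / 8 = 125

125


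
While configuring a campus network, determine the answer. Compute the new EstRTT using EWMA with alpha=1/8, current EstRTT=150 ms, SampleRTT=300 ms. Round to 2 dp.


Given: EstRTT = 150 ms, SampleRTT = 300 ms, alpha = 1/8
New EstRTT = (1 - alpha) * EstRTT + alpha * SampleRTT
(7/8) * 150 = 131.25
(1/8) * 300 = 37.5
New EstRTT = 131.25 + 37.5 = 168.75 ms -> 168.75 ms (2 dp)

168.75


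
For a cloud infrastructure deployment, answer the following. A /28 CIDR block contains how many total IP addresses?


Given: CIDR prefix /28
Host bits = 32 - 28 = 4
Total addresses = 2^4 = 16

16


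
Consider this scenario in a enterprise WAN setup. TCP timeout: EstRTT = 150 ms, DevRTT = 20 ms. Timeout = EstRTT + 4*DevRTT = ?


Given: EstRTT = 150 ms, DevRTT = 20 ms
Timeout = EstRTT + 4 * DevRTT
4 * DevRTT = 4 * 20 = 80
Timeout = 150 + 80 = 230 ms

230


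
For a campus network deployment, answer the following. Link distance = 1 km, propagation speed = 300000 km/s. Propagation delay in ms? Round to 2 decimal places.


Given: distance = 1 km, speed = 300000 km/s
Delay = distance / speed = 1 / 300000 seconds
Delay in ms = 1 * 1000 / 300000
Delay = 0.0033 ms
Rounded to 2 dp = 0.00 ms

0.00


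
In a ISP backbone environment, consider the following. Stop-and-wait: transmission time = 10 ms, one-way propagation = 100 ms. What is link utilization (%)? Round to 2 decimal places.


Given: Ttrans = 10 ms, Tprop = 100 ms
RTT = 2 * Tprop = 2 * 100 = 200 ms
U = Ttrans / (Ttrans + RTT)
U = 10 / (10 + 200)
U = 10 / 210 = 0.047619
U% = 4.76%

4.76


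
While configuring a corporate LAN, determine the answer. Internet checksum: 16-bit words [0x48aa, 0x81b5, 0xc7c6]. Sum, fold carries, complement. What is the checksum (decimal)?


Given words: [0x48aa, 0x81b5, 0xc7c6]
Step 1: Sum all words
Raw sum = 18602 + 33205 + 51142 = 102949
Step 2: Fold carry: (37413 + 1) = 37414
One's complement = ~37414 & 0xFFFF = 28121

28121


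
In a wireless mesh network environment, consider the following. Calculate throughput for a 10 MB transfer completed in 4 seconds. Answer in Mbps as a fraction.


Given: file = 10 MB, time = 4 s
File in Mb = 10 * 8 = 80 Mb
Throughput = 80 / 4 Mbps
Throughput = 20 Mbps

20


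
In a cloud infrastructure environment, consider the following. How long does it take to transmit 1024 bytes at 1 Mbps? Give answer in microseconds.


Given: packet = 1024 bytes, bandwidth = 1 Mbps
Packet in bits = 1024 * 8 = 8192 bits
Bandwidth = 1 * 10^6 = 1000000 bps
Time = 8192 / 1000000 seconds
Time in us = 8192 * 10^6 / 1000000 = 8192

8192


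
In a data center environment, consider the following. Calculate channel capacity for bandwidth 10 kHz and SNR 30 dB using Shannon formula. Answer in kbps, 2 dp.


Given: B = 10 kHz, SNR = 30 dB
SNR linear = 10^(30/10) = 1000
1 + SNR = 1001
log2(1001) = 9.9672262588
C = 10 * 1000 * 9.9672262588 = 99672.2626 bps
C = 99.672263 kbps -> 99.67 kbps (2 dp)

99.67


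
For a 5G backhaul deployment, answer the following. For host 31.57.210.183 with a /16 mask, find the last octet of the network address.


Given: IP = 31.57.210.183, prefix = /16
Subnet mask = 255.255.0.0
Last octet of IP: 183
Last octet of mask: 0
Network last octet = 183 AND 0 = 0

0


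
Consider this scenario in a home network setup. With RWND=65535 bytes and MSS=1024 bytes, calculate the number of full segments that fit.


Given: RWND = 65535 bytes, MSS = 1024 bytes
Full segments = floor(RWND / MSS)
Full segments = floor(65535 / 1024)
Full segments = floor(63.999) = 63

63


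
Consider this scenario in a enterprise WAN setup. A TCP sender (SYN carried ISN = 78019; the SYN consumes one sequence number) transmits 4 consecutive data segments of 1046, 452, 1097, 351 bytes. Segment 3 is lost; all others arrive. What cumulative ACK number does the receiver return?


SYN uses sequence number 78019; first data byte = ISN + 1 = 78020.
Segment 1: SEQ = 78020, len = 1046 B, covers [78020, 79065]
Segment 2: SEQ = 79066, len = 452 B, covers [79066, 79517]
Segment 3: SEQ = 79518, len = 1097 B, covers [79518, 80614] [LOST]
Segment 4: SEQ = 80615, len = 351 B, covers [80615, 80965]
In-order data received: bytes [78020, 79517] (segments 1..2).
Segment 3 missing -> gap begins at byte 79518; later segments buffered out of order.
Cumulative ACK = next expected in-order byte = 78020 + 1046 + 452 = 79518

79518


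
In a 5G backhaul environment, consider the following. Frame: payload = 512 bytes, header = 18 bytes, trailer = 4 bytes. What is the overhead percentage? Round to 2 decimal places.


Given: payload = 512 B, header = 18 B, trailer = 4 B
Overhead bytes = header + trailer = 18 + 4 = 22
Total frame = payload + overhead = 512 + 22 = 534
Overhead % = 22 / 534 * 100 = 4.1199% -> 4.12% (2 dp)

4.12


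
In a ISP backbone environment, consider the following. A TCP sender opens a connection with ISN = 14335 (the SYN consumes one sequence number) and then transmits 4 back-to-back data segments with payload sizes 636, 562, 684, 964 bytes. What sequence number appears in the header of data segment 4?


The SYN occupies sequence number ISN = 14335, so the first data byte is ISN + 1 = 14336.
SEQ of data segment i = (ISN + 1) + sum of payload sizes of segments 1..i-1.
Segment 1: SEQ = 14336, payload = 636 bytes
Segment 2: SEQ = 14972, payload = 562 bytes
Segment 3: SEQ = 15534, payload = 684 bytes
Segment 4: SEQ = 16218, payload = 964 bytes
SEQ of segment 4 = 14336 + 636 + 562 + 684 = 16218

16218


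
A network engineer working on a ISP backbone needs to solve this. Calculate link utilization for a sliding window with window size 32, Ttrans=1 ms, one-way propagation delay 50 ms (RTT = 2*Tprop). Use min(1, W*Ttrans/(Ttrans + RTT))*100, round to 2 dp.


Given: W = 32, Ttrans = 1 ms, RTT = 100 ms (= 2 * Tprop, Tprop = 50 ms)
Cycle time = Ttrans + RTT = 1 + 100 = 101 ms (first packet sent until its ACK returns)
W * Ttrans = 32 * 1 = 32 ms of sending per cycle
W * Ttrans / (Ttrans + RTT) = 32 / 101 = 0.316832
U = min(1, 0.316832) = 0.316832
U% = 31.68%

31.68


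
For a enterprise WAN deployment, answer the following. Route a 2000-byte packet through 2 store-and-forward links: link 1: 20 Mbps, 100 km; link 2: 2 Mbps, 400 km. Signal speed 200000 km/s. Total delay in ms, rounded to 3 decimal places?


Packet = 2000 bytes = 16000 bits. Store-and-forward: sum (t_trans + t_prop) per link.
Link 1: t_trans = 16000/(20*10^6) s = 0.8000 ms; t_prop = 100/200000 s = 0.5000 ms; subtotal = 1.3000 ms
Link 2: t_trans = 16000/(2*10^6) s = 8.0000 ms; t_prop = 400/200000 s = 2.0000 ms; subtotal = 10.0000 ms
End-to-end = 1.3000 + 10.0000 = 11.3000 ms -> 11.300 ms (3 dp)

11.300


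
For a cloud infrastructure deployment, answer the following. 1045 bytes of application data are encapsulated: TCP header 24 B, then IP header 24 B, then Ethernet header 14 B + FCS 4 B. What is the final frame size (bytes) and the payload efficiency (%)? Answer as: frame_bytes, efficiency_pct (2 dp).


TCP segment = 1045 + 24 = 1069 B
IP packet = 1069 + 24 = 1093 B
Ethernet frame = 1093 + 14 + 4 = 1111 B
Efficiency = app / frame = 1045 / 1111 = 0.940594 = 94.0594% -> 94.06% (2 dp)

1111, 94.06


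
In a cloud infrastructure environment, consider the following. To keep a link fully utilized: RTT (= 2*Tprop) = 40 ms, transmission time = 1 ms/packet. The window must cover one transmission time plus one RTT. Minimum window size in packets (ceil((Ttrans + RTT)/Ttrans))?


Given: Ttrans = 1 ms, RTT = 40 ms (= 2 * Tprop, Tprop = 20 ms)
Time until first ACK returns = Ttrans + RTT = 1 + 40 = 41 ms
Need W * Ttrans >= Ttrans + RTT  ->  W >= (Ttrans + RTT) / Ttrans
(Ttrans + RTT) / Ttrans = 41 / 1 = 41
W_min = ceil(41) = 41

41


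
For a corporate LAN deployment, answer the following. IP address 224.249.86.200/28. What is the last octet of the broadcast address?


Given: IP = 224.249.86.200, prefix = /28
Host bits = 32 - 28 = 4
Network last octet = 200 AND mask = 192
Host part size = 2^4 - 1 = 15
Broadcast last octet = 192 OR 15 = 207

207


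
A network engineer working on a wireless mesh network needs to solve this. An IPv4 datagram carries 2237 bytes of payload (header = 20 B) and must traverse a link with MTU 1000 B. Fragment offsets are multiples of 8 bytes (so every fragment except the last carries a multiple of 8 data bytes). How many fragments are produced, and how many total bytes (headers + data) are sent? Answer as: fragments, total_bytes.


Max data per non-final fragment = floor((MTU - header)/8)*8 = floor((1000 - 20)/8)*8 = floor(980/8)*8 = 976 B
Final fragment needs no 8-byte alignment: it can carry up to MTU - header = 980 B
Non-final fragments needed = ceil((payload - 980) / 976) = ceil(1257/976) = ceil(1.2879) = 2
Number of fragments = 2 + 1 = 3
Fragment sizes (data): 2 * 976 B + 285 B (last, 285 <= 980 OK)
Total bytes sent = payload + n_frags * header = 2237 + 3*20 = 2237 + 60 = 2297 B

3, 2297


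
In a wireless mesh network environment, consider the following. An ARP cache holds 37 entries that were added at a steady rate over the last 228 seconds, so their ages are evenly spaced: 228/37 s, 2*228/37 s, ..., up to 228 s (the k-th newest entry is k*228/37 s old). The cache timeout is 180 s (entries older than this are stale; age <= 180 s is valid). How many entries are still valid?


Ages are k * 228/37 s for k = 1..37 (spacing = 6.1622 s).
Entry k is valid iff k * 228/37 <= 180 iff k <= 37 * 180 / 228 = 29.2105
n_valid = floor(29.2105) = 29
(n_stale = 37 - 29 = 8)

29


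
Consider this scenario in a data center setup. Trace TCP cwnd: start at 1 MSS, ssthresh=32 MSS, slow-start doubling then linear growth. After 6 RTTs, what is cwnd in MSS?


RTT 0: cwnd = 1 MSS (initial)
RTT 1: cwnd = 2 MSS (slow start, doubled)
RTT 2: cwnd = 4 MSS (slow start, doubled)
RTT 3: cwnd = 8 MSS (slow start, doubled)
RTT 4: cwnd = 16 MSS (slow start, doubled)
RTT 5: cwnd = 32 MSS (slow start, doubled)
RTT 6: cwnd = 33 MSS (congestion avoidance, +1)

33


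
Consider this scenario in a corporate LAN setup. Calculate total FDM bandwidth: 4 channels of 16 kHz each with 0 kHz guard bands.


Given: 4 channels, 16 kHz each, guard = 0 kHz
Channel bandwidth = 4 * 16 = 64 kHz
Guard bands = 3 gaps * 0 kHz = 0 kHz
Total = 64 + 0 = 64 kHz

64


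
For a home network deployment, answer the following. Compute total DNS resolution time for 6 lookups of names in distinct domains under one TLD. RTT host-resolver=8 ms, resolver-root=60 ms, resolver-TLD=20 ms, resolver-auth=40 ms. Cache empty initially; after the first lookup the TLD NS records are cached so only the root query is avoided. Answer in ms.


Lookup 1 (cold cache): local + root + TLD + auth = 8 + 60 + 20 + 40 = 128 ms
Lookups 2..6 (TLD NS cached -> skip root; new domain -> still ask TLD and auth): local + TLD + auth = 8 + 20 + 40 = 68 ms each
Remaining 5 lookups: 5 * 68 = 340 ms
Total = 128 + 340 = 468 ms

468


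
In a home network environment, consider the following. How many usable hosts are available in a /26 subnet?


Given: subnet mask /26
Host bits = 32 - 26 = 6
Total addresses = 2^6 = 64
Usable hosts = 64 - 2 (network + broadcast) = 62

62


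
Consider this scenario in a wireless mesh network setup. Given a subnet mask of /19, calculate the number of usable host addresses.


Given: subnet mask /19
Host bits = 32 - 19 = 13
Total addresses = 2^13 = 8192
Usable hosts = 8192 - 2 (network + broadcast) = 8190

8190


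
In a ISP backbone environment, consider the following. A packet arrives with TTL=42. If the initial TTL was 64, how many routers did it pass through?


Given: initial TTL = 64, received TTL = 42
Hops = initial TTL - received TTL
Hops = 64 - 42 = 22

22


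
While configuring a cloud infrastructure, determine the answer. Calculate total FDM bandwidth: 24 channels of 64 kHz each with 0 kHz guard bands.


Given: 24 channels, 64 kHz each, guard = 0 kHz
Channel bandwidth = 24 * 64 = 1536 kHz
Guard bands = 23 gaps * 0 kHz = 0 kHz
Total = 1536 + 0 = 1536 kHz

1536


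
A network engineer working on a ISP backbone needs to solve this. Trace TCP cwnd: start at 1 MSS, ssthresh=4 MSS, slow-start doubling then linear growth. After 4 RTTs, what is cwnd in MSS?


RTT 0: cwnd = 1 MSS (initial)
RTT 1: cwnd = 2 MSS (slow start, doubled)
RTT 2: cwnd = 4 MSS (slow start, doubled)
RTT 3: cwnd = 5 MSS (congestion avoidance, +1)
RTT 4: cwnd = 6 MSS (congestion avoidance, +1)

6


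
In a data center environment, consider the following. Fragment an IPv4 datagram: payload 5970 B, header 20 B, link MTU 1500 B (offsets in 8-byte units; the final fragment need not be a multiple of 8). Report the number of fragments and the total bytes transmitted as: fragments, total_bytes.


Max data per non-final fragment = floor((MTU - header)/8)*8 = floor((1500 - 20)/8)*8 = floor(1480/8)*8 = 1480 B
Final fragment needs no 8-byte alignment: it can carry up to MTU - header = 1480 B
Non-final fragments needed = ceil((payload - 1480) / 1480) = ceil(4490/1480) = ceil(3.0338) = 4
Number of fragments = 4 + 1 = 5
Fragment sizes (data): 4 * 1480 B + 50 B (last, 50 <= 1480 OK)
Total bytes sent = payload + n_frags * header = 5970 + 5*20 = 5970 + 100 = 6070 B

5, 6070


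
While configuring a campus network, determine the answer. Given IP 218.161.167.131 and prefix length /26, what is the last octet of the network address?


Given: IP = 218.161.167.131, prefix = /26
Subnet mask = 255.255.255.192
Last octet of IP: 131
Last octet of mask: 192
Network last octet = 131 AND 192 = 128

128


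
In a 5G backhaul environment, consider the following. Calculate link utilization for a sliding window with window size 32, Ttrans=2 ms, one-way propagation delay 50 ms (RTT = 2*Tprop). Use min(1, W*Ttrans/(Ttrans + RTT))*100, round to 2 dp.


Given: W = 32, Ttrans = 2 ms, RTT = 100 ms (= 2 * Tprop, Tprop = 50 ms)
Cycle time = Ttrans + RTT = 2 + 100 = 102 ms (first packet sent until its ACK returns)
W * Ttrans = 32 * 2 = 64 ms of sending per cycle
W * Ttrans / (Ttrans + RTT) = 64 / 102 = 0.627451
U = min(1, 0.627451) = 0.627451
U% = 62.75%

62.75
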